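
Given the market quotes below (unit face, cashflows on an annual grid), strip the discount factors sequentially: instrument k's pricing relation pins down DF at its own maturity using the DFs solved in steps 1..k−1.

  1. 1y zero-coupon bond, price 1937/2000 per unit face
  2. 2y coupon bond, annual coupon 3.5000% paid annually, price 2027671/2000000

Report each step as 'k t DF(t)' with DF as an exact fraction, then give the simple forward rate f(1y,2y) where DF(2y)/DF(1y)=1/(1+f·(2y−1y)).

1 1 1937/2000
2 2 2367/2500
f(1y,2y) = ((1937/2000)/(2367/2500) − 1)/(1) = 217/9468 ≈ 2.2919%

step 1 [1y] zero: DF = P = 1937/2000 ≈ 0.968500
step 2 [2y] bond c/1=7/200: DF=(2027671/2000000 − 7/200·(0.968500))/(1+7/200) = 2367/2500 ≈ 0.946800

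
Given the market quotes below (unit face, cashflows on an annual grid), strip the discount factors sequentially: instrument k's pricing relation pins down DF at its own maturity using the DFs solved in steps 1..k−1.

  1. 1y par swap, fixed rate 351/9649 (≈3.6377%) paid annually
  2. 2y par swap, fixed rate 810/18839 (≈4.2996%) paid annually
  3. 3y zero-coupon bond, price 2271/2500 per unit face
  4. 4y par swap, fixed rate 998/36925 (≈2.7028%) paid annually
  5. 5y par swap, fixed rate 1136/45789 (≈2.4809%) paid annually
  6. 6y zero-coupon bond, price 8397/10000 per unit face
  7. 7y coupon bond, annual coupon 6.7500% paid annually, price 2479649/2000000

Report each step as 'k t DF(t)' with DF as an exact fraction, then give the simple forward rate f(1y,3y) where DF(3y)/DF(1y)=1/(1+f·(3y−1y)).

step 1 [1y] swap r/1=351/9649: DF=(1 − 351/9649·(0))/(1+351/9649) = 9649/10000 ≈ 0.964900
step 2 [2y] swap r/1=810/18839: DF=(1 − 810/18839·(0.964900))/(1+810/18839) = 919/1000 ≈ 0.919000
step 3 [3y] zero: DF = P = 2271/2500 ≈ 0.908400
step 4 [4y] swap r/1=998/36925: DF=(1 − 998/36925·(0.964900+0.919000+0.908400))/(1+998/36925) = 4501/5000 ≈ 0.900200
step 5 [5y] swap r/1=1136/45789: DF=(1 − 1136/45789·(0.964900+0.919000+0.908400+0.900200))/(1+1136/45789) = 554/625 ≈ 0.886400
step 6 [6y] zero: DF = P = 8397/10000 ≈ 0.839700
step 7 [7y] bond c/1=27/400: DF=(2479649/2000000 − 27/400·(0.964900+0.919000+0.908400+0.900200+0.886400+0.839700))/(1+27/400) = 2047/2500 ≈ 0.818800

1 1 9649/10000
2 2 919/1000
3 3 2271/2500
4 4 4501/5000
5 5 554/625
6 6 8397/10000
7 7 2047/2500
f(1y,3y) = ((9649/10000)/(2271/2500) − 1)/(2) = 565/18168 ≈ 3.1099%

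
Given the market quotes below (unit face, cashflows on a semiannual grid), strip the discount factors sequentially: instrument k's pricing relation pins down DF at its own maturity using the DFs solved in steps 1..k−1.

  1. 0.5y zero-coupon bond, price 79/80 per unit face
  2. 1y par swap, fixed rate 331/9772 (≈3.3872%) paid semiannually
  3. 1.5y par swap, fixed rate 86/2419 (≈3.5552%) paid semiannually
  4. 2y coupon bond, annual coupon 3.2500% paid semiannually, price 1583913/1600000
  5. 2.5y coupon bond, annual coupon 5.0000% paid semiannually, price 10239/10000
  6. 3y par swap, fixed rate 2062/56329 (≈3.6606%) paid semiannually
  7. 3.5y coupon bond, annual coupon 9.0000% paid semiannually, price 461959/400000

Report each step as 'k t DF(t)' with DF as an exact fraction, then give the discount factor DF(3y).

step 1 [0.5y] zero: DF = P = 79/80 ≈ 0.987500
step 2 [1y] swap r/2=331/19544: DF=(1 − 331/19544·(0.987500))/(1+331/19544) = 9669/10000 ≈ 0.966900
step 3 [1.5y] swap r/2=43/2419: DF=(1 − 43/2419·(0.987500+0.966900))/(1+43/2419) = 2371/2500 ≈ 0.948400
step 4 [2y] bond c/2=13/800: DF=(1583913/1600000 − 13/800·(0.987500+0.966900+0.948400))/(1+13/800) = 9277/10000 ≈ 0.927700
step 5 [2.5y] bond c/2=1/40: DF=(10239/10000 − 1/40·(0.987500+0.966900+0.948400+0.927700))/(1+1/40) = 1811/2000 ≈ 0.905500
step 6 [3y] swap r/2=1031/56329: DF=(1 − 1031/56329·(0.987500+0.966900+0.948400+0.927700+0.905500))/(1+1031/56329) = 8969/10000 ≈ 0.896900
step 7 [3.5y] bond c/2=9/200: DF=(461959/400000 − 9/200·(0.987500+0.966900+0.948400+0.927700+0.905500+0.896900))/(1+9/200) = 4313/5000 ≈ 0.862600

1 1/2 79/80
2 1 9669/10000
3 3/2 2371/2500
4 2 9277/10000
5 5/2 1811/2000
6 3 8969/10000
7 7/2 4313/5000
DF(3y) = 8969/10000 ≈ 0.896900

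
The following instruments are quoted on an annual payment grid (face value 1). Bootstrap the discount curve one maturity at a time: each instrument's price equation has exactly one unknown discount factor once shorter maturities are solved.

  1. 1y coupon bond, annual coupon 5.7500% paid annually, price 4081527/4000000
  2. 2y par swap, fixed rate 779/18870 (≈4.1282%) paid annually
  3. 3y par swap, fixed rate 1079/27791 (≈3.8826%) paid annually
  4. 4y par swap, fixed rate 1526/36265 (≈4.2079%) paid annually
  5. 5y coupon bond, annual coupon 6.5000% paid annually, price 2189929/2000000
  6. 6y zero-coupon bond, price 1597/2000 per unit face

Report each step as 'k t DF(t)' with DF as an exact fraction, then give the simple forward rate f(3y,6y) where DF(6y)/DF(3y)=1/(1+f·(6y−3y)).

step 1 [1y] bond c/1=23/400: DF=(4081527/4000000 − 23/400·(0))/(1+23/400) = 9649/10000 ≈ 0.964900
step 2 [2y] swap r/1=779/18870: DF=(1 − 779/18870·(0.964900))/(1+779/18870) = 9221/10000 ≈ 0.922100
step 3 [3y] swap r/1=1079/27791: DF=(1 − 1079/27791·(0.964900+0.922100))/(1+1079/27791) = 8921/10000 ≈ 0.892100
step 4 [4y] swap r/1=1526/36265: DF=(1 − 1526/36265·(0.964900+0.922100+0.892100))/(1+1526/36265) = 4237/5000 ≈ 0.847400
step 5 [5y] bond c/1=13/200: DF=(2189929/2000000 − 13/200·(0.964900+0.922100+0.892100+0.847400))/(1+13/200) = 2017/2500 ≈ 0.806800
step 6 [6y] zero: DF = P = 1597/2000 ≈ 0.798500

1 1 9649/10000
2 2 9221/10000
3 3 8921/10000
4 4 4237/5000
5 5 2017/2500
6 6 1597/2000
f(3y,6y) = ((8921/10000)/(1597/2000) − 1)/(3) = 312/7985 ≈ 3.9073%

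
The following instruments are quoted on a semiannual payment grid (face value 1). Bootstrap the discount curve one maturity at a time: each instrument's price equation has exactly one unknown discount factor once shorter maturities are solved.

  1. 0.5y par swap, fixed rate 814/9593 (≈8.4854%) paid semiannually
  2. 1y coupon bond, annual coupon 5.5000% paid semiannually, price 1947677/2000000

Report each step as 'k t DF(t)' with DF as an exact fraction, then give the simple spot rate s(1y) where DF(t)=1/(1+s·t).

1 1/2 9593/10000
2 1 9221/10000
s(1y) = (1/(9221/10000) − 1)/(1) = 779/9221 ≈ 8.4481%

step 1 [0.5y] swap r/2=407/9593: DF=(1 − 407/9593·(0))/(1+407/9593) = 9593/10000 ≈ 0.959300
step 2 [1y] bond c/2=11/400: DF=(1947677/2000000 − 11/400·(0.959300))/(1+11/400) = 9221/10000 ≈ 0.922100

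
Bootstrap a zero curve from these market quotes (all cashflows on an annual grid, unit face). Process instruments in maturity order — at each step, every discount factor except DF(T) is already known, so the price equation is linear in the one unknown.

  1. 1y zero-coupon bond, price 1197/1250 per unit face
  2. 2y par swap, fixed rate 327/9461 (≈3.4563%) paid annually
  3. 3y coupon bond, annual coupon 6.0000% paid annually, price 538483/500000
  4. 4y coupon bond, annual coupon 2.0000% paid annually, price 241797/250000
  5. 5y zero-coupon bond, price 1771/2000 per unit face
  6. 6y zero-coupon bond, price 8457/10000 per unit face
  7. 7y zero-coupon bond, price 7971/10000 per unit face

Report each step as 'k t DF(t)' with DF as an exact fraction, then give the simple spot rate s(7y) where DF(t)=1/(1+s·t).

1 1 1197/1250
2 2 4673/5000
3 3 9089/10000
4 4 8933/10000
5 5 1771/2000
6 6 8457/10000
7 7 7971/10000
s(7y) = (1/(7971/10000) − 1)/(7) = 2029/55797 ≈ 3.6364%

step 1 [1y] zero: DF = P = 1197/1250 ≈ 0.957600
step 2 [2y] swap r/1=327/9461: DF=(1 − 327/9461·(0.957600))/(1+327/9461) = 4673/5000 ≈ 0.934600
step 3 [3y] bond c/1=3/50: DF=(538483/500000 − 3/50·(0.957600+0.934600))/(1+3/50) = 9089/10000 ≈ 0.908900
step 4 [4y] bond c/1=1/50: DF=(241797/250000 − 1/50·(0.957600+0.934600+0.908900))/(1+1/50) = 8933/10000 ≈ 0.893300
step 5 [5y] zero: DF = P = 1771/2000 ≈ 0.885500
step 6 [6y] zero: DF = P = 8457/10000 ≈ 0.845700
step 7 [7y] zero: DF = P = 7971/10000 ≈ 0.797100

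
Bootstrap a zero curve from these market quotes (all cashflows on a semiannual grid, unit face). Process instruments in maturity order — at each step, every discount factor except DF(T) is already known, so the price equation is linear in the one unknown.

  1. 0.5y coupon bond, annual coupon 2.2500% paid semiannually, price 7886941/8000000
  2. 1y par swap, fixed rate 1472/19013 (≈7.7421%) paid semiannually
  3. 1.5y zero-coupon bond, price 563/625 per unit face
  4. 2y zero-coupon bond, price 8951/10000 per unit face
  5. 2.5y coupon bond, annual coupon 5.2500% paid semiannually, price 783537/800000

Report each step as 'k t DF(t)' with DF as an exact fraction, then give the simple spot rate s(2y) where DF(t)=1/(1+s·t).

step 1 [0.5y] bond c/2=9/800: DF=(7886941/8000000 − 9/800·(0))/(1+9/800) = 9749/10000 ≈ 0.974900
step 2 [1y] swap r/2=736/19013: DF=(1 − 736/19013·(0.974900))/(1+736/19013) = 579/625 ≈ 0.926400
step 3 [1.5y] zero: DF = P = 563/625 ≈ 0.900800
step 4 [2y] zero: DF = P = 8951/10000 ≈ 0.895100
step 5 [2.5y] bond c/2=21/800: DF=(783537/800000 − 21/800·(0.974900+0.926400+0.900800+0.895100))/(1+21/800) = 4299/5000 ≈ 0.859800

1 1/2 9749/10000
2 1 579/625
3 3/2 563/625
4 2 8951/10000
5 5/2 4299/5000
s(2y) = (1/(8951/10000) − 1)/(2) = 1049/17902 ≈ 5.8597%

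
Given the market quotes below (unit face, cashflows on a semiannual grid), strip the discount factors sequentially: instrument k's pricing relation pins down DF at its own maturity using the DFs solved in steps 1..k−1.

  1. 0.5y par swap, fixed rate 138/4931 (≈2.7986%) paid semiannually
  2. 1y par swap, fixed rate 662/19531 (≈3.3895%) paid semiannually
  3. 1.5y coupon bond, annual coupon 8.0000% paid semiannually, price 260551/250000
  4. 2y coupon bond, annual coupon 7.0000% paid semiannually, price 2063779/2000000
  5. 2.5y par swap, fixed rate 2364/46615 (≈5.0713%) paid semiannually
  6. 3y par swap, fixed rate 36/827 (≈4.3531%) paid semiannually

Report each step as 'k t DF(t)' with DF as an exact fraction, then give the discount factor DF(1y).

1 1/2 4931/5000
2 1 9669/10000
3 3/2 927/1000
4 2 2249/2500
5 5/2 4409/5000
6 3 4397/5000
DF(1y) = 9669/10000 ≈ 0.966900

step 1 [0.5y] swap r/2=69/4931: DF=(1 − 69/4931·(0))/(1+69/4931) = 4931/5000 ≈ 0.986200
step 2 [1y] swap r/2=331/19531: DF=(1 − 331/19531·(0.986200))/(1+331/19531) = 9669/10000 ≈ 0.966900
step 3 [1.5y] bond c/2=1/25: DF=(260551/250000 − 1/25·(0.986200+0.966900))/(1+1/25) = 927/1000 ≈ 0.927000
step 4 [2y] bond c/2=7/200: DF=(2063779/2000000 − 7/200·(0.986200+0.966900+0.927000))/(1+7/200) = 2249/2500 ≈ 0.899600
step 5 [2.5y] swap r/2=1182/46615: DF=(1 − 1182/46615·(0.986200+0.966900+0.927000+0.899600))/(1+1182/46615) = 4409/5000 ≈ 0.881800
step 6 [3y] swap r/2=18/827: DF=(1 − 18/827·(0.986200+0.966900+0.927000+0.899600+0.881800))/(1+18/827) = 4397/5000 ≈ 0.879400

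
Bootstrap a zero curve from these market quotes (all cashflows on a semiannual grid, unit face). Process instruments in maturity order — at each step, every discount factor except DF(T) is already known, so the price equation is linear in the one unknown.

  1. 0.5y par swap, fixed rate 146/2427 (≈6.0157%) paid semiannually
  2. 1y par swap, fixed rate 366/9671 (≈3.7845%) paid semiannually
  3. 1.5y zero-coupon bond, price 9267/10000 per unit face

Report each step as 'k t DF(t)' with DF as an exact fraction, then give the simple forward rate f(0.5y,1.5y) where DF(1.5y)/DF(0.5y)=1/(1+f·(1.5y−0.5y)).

step 1 [0.5y] swap r/2=73/2427: DF=(1 − 73/2427·(0))/(1+73/2427) = 2427/2500 ≈ 0.970800
step 2 [1y] swap r/2=183/9671: DF=(1 − 183/9671·(0.970800))/(1+183/9671) = 4817/5000 ≈ 0.963400
step 3 [1.5y] zero: DF = P = 9267/10000 ≈ 0.926700

1 1/2 2427/2500
2 1 4817/5000
3 3/2 9267/10000
f(0.5y,1.5y) = ((2427/2500)/(9267/10000) − 1)/(1) = 147/3089 ≈ 4.7588%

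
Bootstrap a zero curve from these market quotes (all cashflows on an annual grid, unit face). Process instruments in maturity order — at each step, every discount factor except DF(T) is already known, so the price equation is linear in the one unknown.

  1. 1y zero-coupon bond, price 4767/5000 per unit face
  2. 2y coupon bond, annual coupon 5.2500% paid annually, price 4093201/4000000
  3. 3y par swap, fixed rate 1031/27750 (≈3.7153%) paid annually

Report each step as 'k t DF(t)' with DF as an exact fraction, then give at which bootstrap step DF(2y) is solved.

1 1 4767/5000
2 2 9247/10000
3 3 8969/10000
DF(2y) is solved at step 2

step 1 [1y] zero: DF = P = 4767/5000 ≈ 0.953400
step 2 [2y] bond c/1=21/400: DF=(4093201/4000000 − 21/400·(0.953400))/(1+21/400) = 9247/10000 ≈ 0.924700
step 3 [3y] swap r/1=1031/27750: DF=(1 − 1031/27750·(0.953400+0.924700))/(1+1031/27750) = 8969/10000 ≈ 0.896900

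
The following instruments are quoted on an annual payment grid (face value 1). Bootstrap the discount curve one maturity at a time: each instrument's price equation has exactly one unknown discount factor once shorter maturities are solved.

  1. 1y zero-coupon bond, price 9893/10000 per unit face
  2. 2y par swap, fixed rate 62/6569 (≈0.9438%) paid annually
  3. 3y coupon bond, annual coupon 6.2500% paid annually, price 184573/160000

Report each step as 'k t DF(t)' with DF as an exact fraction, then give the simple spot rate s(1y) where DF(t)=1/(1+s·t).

1 1 9893/10000
2 2 4907/5000
3 3 4849/5000
s(1y) = (1/(9893/10000) − 1)/(1) = 107/9893 ≈ 1.0816%

step 1 [1y] zero: DF = P = 9893/10000 ≈ 0.989300
step 2 [2y] swap r/1=62/6569: DF=(1 − 62/6569·(0.989300))/(1+62/6569) = 4907/5000 ≈ 0.981400
step 3 [3y] bond c/1=1/16: DF=(184573/160000 − 1/16·(0.989300+0.981400))/(1+1/16) = 4849/5000 ≈ 0.969800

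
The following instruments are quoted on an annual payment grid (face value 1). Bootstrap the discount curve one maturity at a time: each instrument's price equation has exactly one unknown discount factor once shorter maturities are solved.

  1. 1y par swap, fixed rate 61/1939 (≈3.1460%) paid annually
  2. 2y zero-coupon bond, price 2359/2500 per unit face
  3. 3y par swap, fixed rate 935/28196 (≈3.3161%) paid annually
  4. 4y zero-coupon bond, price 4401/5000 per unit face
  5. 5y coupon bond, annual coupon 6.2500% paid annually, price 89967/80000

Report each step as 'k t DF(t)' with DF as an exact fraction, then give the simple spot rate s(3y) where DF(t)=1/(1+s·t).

step 1 [1y] swap r/1=61/1939: DF=(1 − 61/1939·(0))/(1+61/1939) = 1939/2000 ≈ 0.969500
step 2 [2y] zero: DF = P = 2359/2500 ≈ 0.943600
step 3 [3y] swap r/1=935/28196: DF=(1 − 935/28196·(0.969500+0.943600))/(1+935/28196) = 1813/2000 ≈ 0.906500
step 4 [4y] zero: DF = P = 4401/5000 ≈ 0.880200
step 5 [5y] bond c/1=1/16: DF=(89967/80000 − 1/16·(0.969500+0.943600+0.906500+0.880200))/(1+1/16) = 1051/1250 ≈ 0.840800

1 1 1939/2000
2 2 2359/2500
3 3 1813/2000
4 4 4401/5000
5 5 1051/1250
s(3y) = (1/(1813/2000) − 1)/(3) = 187/5439 ≈ 3.4381%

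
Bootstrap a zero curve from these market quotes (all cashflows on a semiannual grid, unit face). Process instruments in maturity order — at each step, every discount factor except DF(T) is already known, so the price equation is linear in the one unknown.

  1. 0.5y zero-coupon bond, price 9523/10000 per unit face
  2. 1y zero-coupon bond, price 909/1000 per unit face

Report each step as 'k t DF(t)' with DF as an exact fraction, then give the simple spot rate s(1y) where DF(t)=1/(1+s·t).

1 1/2 9523/10000
2 1 909/1000
s(1y) = (1/(909/1000) − 1)/(1) = 91/909 ≈ 10.0110%

step 1 [0.5y] zero: DF = P = 9523/10000 ≈ 0.952300
step 2 [1y] zero: DF = P = 909/1000 ≈ 0.909000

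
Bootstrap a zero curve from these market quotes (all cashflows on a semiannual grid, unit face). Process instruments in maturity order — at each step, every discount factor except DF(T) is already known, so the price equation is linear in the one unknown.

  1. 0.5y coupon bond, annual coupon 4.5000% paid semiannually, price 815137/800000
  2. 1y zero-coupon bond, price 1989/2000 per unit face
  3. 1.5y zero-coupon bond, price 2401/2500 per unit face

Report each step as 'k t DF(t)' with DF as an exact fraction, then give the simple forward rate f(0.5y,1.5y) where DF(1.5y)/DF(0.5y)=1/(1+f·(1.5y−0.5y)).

step 1 [0.5y] bond c/2=9/400: DF=(815137/800000 − 9/400·(0))/(1+9/400) = 1993/2000 ≈ 0.996500
step 2 [1y] zero: DF = P = 1989/2000 ≈ 0.994500
step 3 [1.5y] zero: DF = P = 2401/2500 ≈ 0.960400

1 1/2 1993/2000
2 1 1989/2000
3 3/2 2401/2500
f(0.5y,1.5y) = ((1993/2000)/(2401/2500) − 1)/(1) = 361/9604 ≈ 3.7589%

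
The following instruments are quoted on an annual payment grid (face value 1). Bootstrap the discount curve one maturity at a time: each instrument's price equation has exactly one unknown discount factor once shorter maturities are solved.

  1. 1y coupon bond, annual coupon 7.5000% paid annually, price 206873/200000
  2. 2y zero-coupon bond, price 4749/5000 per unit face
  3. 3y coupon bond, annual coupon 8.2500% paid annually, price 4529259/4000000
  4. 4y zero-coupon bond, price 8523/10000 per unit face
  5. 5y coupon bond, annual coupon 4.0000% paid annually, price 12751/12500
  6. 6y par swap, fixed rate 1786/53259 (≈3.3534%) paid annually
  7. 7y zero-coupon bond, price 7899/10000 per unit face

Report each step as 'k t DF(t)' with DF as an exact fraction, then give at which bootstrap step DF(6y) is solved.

1 1 4811/5000
2 2 4749/5000
3 3 9003/10000
4 4 8523/10000
5 5 8399/10000
6 6 4107/5000
7 7 7899/10000
DF(6y) is solved at step 6

step 1 [1y] bond c/1=3/40: DF=(206873/200000 − 3/40·(0))/(1+3/40) = 4811/5000 ≈ 0.962200
step 2 [2y] zero: DF = P = 4749/5000 ≈ 0.949800
step 3 [3y] bond c/1=33/400: DF=(4529259/4000000 − 33/400·(0.962200+0.949800))/(1+33/400) = 9003/10000 ≈ 0.900300
step 4 [4y] zero: DF = P = 8523/10000 ≈ 0.852300
step 5 [5y] bond c/1=1/25: DF=(12751/12500 − 1/25·(0.962200+0.949800+0.900300+0.852300))/(1+1/25) = 8399/10000 ≈ 0.839900
step 6 [6y] swap r/1=1786/53259: DF=(1 − 1786/53259·(0.962200+0.949800+0.900300+0.852300+0.839900))/(1+1786/53259) = 4107/5000 ≈ 0.821400
step 7 [7y] zero: DF = P = 7899/10000 ≈ 0.789900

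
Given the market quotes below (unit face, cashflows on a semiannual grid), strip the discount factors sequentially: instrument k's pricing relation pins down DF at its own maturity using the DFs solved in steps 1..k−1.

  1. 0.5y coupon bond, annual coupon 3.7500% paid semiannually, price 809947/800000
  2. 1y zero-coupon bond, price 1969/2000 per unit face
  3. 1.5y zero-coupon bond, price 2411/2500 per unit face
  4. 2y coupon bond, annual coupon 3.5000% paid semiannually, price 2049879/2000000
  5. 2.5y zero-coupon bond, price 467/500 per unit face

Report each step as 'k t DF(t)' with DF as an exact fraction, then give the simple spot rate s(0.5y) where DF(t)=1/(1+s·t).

1 1/2 4969/5000
2 1 1969/2000
3 3/2 2411/2500
4 2 9567/10000
5 5/2 467/500
s(0.5y) = (1/(4969/5000) − 1)/(1/2) = 62/4969 ≈ 1.2477%

step 1 [0.5y] bond c/2=3/160: DF=(809947/800000 − 3/160·(0))/(1+3/160) = 4969/5000 ≈ 0.993800
step 2 [1y] zero: DF = P = 1969/2000 ≈ 0.984500
step 3 [1.5y] zero: DF = P = 2411/2500 ≈ 0.964400
step 4 [2y] bond c/2=7/400: DF=(2049879/2000000 − 7/400·(0.993800+0.984500+0.964400))/(1+7/400) = 9567/10000 ≈ 0.956700
step 5 [2.5y] zero: DF = P = 467/500 ≈ 0.934000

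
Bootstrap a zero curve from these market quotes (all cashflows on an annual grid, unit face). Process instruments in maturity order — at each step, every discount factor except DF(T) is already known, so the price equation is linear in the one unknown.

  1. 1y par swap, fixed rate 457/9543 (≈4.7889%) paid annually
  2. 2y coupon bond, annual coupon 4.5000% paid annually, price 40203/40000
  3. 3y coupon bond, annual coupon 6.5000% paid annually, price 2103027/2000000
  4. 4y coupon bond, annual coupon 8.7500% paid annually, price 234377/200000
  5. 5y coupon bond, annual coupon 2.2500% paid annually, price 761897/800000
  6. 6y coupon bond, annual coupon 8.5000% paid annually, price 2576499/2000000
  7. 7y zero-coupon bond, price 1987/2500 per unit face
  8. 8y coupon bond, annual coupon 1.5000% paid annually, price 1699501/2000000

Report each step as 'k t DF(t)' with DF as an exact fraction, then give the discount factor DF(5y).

step 1 [1y] swap r/1=457/9543: DF=(1 − 457/9543·(0))/(1+457/9543) = 9543/10000 ≈ 0.954300
step 2 [2y] bond c/1=9/200: DF=(40203/40000 − 9/200·(0.954300))/(1+9/200) = 9207/10000 ≈ 0.920700
step 3 [3y] bond c/1=13/200: DF=(2103027/2000000 − 13/200·(0.954300+0.920700))/(1+13/200) = 8729/10000 ≈ 0.872900
step 4 [4y] bond c/1=7/80: DF=(234377/200000 − 7/80·(0.954300+0.920700+0.872900))/(1+7/80) = 1713/2000 ≈ 0.856500
step 5 [5y] bond c/1=9/400: DF=(761897/800000 − 9/400·(0.954300+0.920700+0.872900+0.856500))/(1+9/400) = 8521/10000 ≈ 0.852100
step 6 [6y] bond c/1=17/200: DF=(2576499/2000000 − 17/200·(0.954300+0.920700+0.872900+0.856500+0.852100))/(1+17/200) = 4191/5000 ≈ 0.838200
step 7 [7y] zero: DF = P = 1987/2500 ≈ 0.794800
step 8 [8y] bond c/1=3/200: DF=(1699501/2000000 − 3/200·(0.954300+0.920700+0.872900+0.856500+0.852100+0.838200+0.794800))/(1+3/200) = 467/625 ≈ 0.747200

1 1 9543/10000
2 2 9207/10000
3 3 8729/10000
4 4 1713/2000
5 5 8521/10000
6 6 4191/5000
7 7 1987/2500
8 8 467/625
DF(5y) = 8521/10000 ≈ 0.852100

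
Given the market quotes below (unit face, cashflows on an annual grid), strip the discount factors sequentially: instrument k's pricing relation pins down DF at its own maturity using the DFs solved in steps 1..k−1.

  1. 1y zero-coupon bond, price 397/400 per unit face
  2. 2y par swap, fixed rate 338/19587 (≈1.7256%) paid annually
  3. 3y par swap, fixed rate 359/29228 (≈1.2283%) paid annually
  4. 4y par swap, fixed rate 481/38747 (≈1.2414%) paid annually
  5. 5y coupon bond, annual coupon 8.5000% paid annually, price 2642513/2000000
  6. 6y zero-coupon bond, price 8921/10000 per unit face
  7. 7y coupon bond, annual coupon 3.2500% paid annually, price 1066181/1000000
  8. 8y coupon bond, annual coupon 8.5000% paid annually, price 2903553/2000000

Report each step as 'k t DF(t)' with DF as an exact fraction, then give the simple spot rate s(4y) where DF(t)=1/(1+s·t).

1 1 397/400
2 2 4831/5000
3 3 9641/10000
4 4 9519/10000
5 5 4571/5000
6 6 8921/10000
7 7 4269/5000
8 8 8261/10000
s(4y) = (1/(9519/10000) − 1)/(4) = 481/38076 ≈ 1.2633%

step 1 [1y] zero: DF = P = 397/400 ≈ 0.992500
step 2 [2y] swap r/1=338/19587: DF=(1 − 338/19587·(0.992500))/(1+338/19587) = 4831/5000 ≈ 0.966200
step 3 [3y] swap r/1=359/29228: DF=(1 − 359/29228·(0.992500+0.966200))/(1+359/29228) = 9641/10000 ≈ 0.964100
step 4 [4y] swap r/1=481/38747: DF=(1 − 481/38747·(0.992500+0.966200+0.964100))/(1+481/38747) = 9519/10000 ≈ 0.951900
step 5 [5y] bond c/1=17/200: DF=(2642513/2000000 − 17/200·(0.992500+0.966200+0.964100+0.951900))/(1+17/200) = 4571/5000 ≈ 0.914200
step 6 [6y] zero: DF = P = 8921/10000 ≈ 0.892100
step 7 [7y] bond c/1=13/400: DF=(1066181/1000000 − 13/400·(0.992500+0.966200+0.964100+0.951900+0.914200+0.892100))/(1+13/400) = 4269/5000 ≈ 0.853800
step 8 [8y] bond c/1=17/200: DF=(2903553/2000000 − 17/200·(0.992500+0.966200+0.964100+0.951900+0.914200+0.892100+0.853800))/(1+17/200) = 8261/10000 ≈ 0.826100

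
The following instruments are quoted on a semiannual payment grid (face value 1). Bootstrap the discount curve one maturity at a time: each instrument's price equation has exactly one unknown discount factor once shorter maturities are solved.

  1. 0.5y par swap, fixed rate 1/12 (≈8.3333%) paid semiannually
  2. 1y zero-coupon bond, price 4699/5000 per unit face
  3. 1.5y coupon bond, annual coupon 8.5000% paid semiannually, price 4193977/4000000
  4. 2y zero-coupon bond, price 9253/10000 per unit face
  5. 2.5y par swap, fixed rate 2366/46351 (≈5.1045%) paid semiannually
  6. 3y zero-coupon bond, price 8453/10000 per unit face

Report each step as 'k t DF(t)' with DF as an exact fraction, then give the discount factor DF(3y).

step 1 [0.5y] swap r/2=1/24: DF=(1 − 1/24·(0))/(1+1/24) = 24/25 ≈ 0.960000
step 2 [1y] zero: DF = P = 4699/5000 ≈ 0.939800
step 3 [1.5y] bond c/2=17/400: DF=(4193977/4000000 − 17/400·(0.960000+0.939800))/(1+17/400) = 9283/10000 ≈ 0.928300
step 4 [2y] zero: DF = P = 9253/10000 ≈ 0.925300
step 5 [2.5y] swap r/2=1183/46351: DF=(1 − 1183/46351·(0.960000+0.939800+0.928300+0.925300))/(1+1183/46351) = 8817/10000 ≈ 0.881700
step 6 [3y] zero: DF = P = 8453/10000 ≈ 0.845300

1 1/2 24/25
2 1 4699/5000
3 3/2 9283/10000
4 2 9253/10000
5 5/2 8817/10000
6 3 8453/10000
DF(3y) = 8453/10000 ≈ 0.845300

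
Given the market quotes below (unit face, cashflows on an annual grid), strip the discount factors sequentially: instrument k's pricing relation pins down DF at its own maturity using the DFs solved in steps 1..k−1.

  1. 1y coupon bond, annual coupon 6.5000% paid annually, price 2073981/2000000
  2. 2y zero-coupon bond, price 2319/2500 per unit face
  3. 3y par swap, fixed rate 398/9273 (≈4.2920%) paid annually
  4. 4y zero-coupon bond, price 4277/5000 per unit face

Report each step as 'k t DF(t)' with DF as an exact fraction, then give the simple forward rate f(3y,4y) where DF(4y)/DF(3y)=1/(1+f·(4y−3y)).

step 1 [1y] bond c/1=13/200: DF=(2073981/2000000 − 13/200·(0))/(1+13/200) = 9737/10000 ≈ 0.973700
step 2 [2y] zero: DF = P = 2319/2500 ≈ 0.927600
step 3 [3y] swap r/1=398/9273: DF=(1 − 398/9273·(0.973700+0.927600))/(1+398/9273) = 4403/5000 ≈ 0.880600
step 4 [4y] zero: DF = P = 4277/5000 ≈ 0.855400

1 1 9737/10000
2 2 2319/2500
3 3 4403/5000
4 4 4277/5000
f(3y,4y) = ((4403/5000)/(4277/5000) − 1)/(1) = 18/611 ≈ 2.9460%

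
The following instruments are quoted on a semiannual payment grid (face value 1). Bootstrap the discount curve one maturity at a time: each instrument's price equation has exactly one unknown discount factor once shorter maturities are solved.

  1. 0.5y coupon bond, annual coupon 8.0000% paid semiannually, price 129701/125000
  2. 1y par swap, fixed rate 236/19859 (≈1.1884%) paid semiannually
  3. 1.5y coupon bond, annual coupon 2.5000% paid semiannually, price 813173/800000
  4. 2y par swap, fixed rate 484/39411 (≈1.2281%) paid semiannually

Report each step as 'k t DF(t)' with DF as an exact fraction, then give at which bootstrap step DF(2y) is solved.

1 1/2 9977/10000
2 1 4941/5000
3 3/2 4897/5000
4 2 4879/5000
DF(2y) is solved at step 4

step 1 [0.5y] bond c/2=1/25: DF=(129701/125000 − 1/25·(0))/(1+1/25) = 9977/10000 ≈ 0.997700
step 2 [1y] swap r/2=118/19859: DF=(1 − 118/19859·(0.997700))/(1+118/19859) = 4941/5000 ≈ 0.988200
step 3 [1.5y] bond c/2=1/80: DF=(813173/800000 − 1/80·(0.997700+0.988200))/(1+1/80) = 4897/5000 ≈ 0.979400
step 4 [2y] swap r/2=242/39411: DF=(1 − 242/39411·(0.997700+0.988200+0.979400))/(1+242/39411) = 4879/5000 ≈ 0.975800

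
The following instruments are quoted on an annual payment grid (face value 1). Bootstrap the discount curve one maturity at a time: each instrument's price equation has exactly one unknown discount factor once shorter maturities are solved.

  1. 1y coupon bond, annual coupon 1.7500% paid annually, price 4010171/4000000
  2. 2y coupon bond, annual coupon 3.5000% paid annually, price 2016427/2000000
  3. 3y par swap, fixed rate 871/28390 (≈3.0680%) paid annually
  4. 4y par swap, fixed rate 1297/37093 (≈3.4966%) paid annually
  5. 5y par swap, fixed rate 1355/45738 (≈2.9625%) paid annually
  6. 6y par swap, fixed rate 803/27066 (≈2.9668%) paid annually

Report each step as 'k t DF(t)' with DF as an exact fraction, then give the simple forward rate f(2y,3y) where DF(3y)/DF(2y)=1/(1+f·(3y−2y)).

1 1 9853/10000
2 2 588/625
3 3 9129/10000
4 4 8703/10000
5 5 1729/2000
6 6 4197/5000
f(2y,3y) = ((588/625)/(9129/10000) − 1)/(1) = 93/3043 ≈ 3.0562%

step 1 [1y] bond c/1=7/400: DF=(4010171/4000000 − 7/400·(0))/(1+7/400) = 9853/10000 ≈ 0.985300
step 2 [2y] bond c/1=7/200: DF=(2016427/2000000 − 7/200·(0.985300))/(1+7/200) = 588/625 ≈ 0.940800
step 3 [3y] swap r/1=871/28390: DF=(1 − 871/28390·(0.985300+0.940800))/(1+871/28390) = 9129/10000 ≈ 0.912900
step 4 [4y] swap r/1=1297/37093: DF=(1 − 1297/37093·(0.985300+0.940800+0.912900))/(1+1297/37093) = 8703/10000 ≈ 0.870300
step 5 [5y] swap r/1=1355/45738: DF=(1 − 1355/45738·(0.985300+0.940800+0.912900+0.870300))/(1+1355/45738) = 1729/2000 ≈ 0.864500
step 6 [6y] swap r/1=803/27066: DF=(1 − 803/27066·(0.985300+0.940800+0.912900+0.870300+0.864500))/(1+803/27066) = 4197/5000 ≈ 0.839400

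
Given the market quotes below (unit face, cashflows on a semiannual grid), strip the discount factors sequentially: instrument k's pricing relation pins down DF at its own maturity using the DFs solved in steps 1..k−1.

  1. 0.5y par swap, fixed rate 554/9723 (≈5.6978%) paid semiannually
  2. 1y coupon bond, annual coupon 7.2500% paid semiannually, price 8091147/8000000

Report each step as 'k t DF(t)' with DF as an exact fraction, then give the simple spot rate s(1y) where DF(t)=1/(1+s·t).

step 1 [0.5y] swap r/2=277/9723: DF=(1 − 277/9723·(0))/(1+277/9723) = 9723/10000 ≈ 0.972300
step 2 [1y] bond c/2=29/800: DF=(8091147/8000000 − 29/800·(0.972300))/(1+29/800) = 471/500 ≈ 0.942000

1 1/2 9723/10000
2 1 471/500
s(1y) = (1/(471/500) − 1)/(1) = 29/471 ≈ 6.1571%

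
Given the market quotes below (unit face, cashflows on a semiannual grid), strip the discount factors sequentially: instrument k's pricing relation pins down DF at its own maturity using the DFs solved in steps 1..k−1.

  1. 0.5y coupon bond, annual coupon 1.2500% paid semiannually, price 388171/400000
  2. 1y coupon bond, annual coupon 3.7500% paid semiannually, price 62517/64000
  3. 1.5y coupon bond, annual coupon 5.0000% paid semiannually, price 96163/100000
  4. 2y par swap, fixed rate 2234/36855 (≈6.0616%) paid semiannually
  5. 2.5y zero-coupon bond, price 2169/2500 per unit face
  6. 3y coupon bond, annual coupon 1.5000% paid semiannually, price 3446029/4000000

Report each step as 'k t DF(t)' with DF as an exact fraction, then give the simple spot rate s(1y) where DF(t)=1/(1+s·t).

1 1/2 2411/2500
2 1 9411/10000
3 3/2 8917/10000
4 2 8883/10000
5 5/2 2169/2500
6 3 2053/2500
s(1y) = (1/(9411/10000) − 1)/(1) = 589/9411 ≈ 6.2586%

step 1 [0.5y] bond c/2=1/160: DF=(388171/400000 − 1/160·(0))/(1+1/160) = 2411/2500 ≈ 0.964400
step 2 [1y] bond c/2=3/160: DF=(62517/64000 − 3/160·(0.964400))/(1+3/160) = 9411/10000 ≈ 0.941100
step 3 [1.5y] bond c/2=1/40: DF=(96163/100000 − 1/40·(0.964400+0.941100))/(1+1/40) = 8917/10000 ≈ 0.891700
step 4 [2y] swap r/2=1117/36855: DF=(1 − 1117/36855·(0.964400+0.941100+0.891700))/(1+1117/36855) = 8883/10000 ≈ 0.888300
step 5 [2.5y] zero: DF = P = 2169/2500 ≈ 0.867600
step 6 [3y] bond c/2=3/400: DF=(3446029/4000000 − 3/400·(0.964400+0.941100+0.891700+0.888300+0.867600))/(1+3/400) = 2053/2500 ≈ 0.821200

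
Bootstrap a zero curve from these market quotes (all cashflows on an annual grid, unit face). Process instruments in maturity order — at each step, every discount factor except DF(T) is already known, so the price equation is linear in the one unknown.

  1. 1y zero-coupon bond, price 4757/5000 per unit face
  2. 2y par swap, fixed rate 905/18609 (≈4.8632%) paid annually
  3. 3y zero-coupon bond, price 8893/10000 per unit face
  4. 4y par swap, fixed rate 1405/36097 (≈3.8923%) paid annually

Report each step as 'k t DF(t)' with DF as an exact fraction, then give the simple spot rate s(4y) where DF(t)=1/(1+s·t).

step 1 [1y] zero: DF = P = 4757/5000 ≈ 0.951400
step 2 [2y] swap r/1=905/18609: DF=(1 − 905/18609·(0.951400))/(1+905/18609) = 1819/2000 ≈ 0.909500
step 3 [3y] zero: DF = P = 8893/10000 ≈ 0.889300
step 4 [4y] swap r/1=1405/36097: DF=(1 − 1405/36097·(0.951400+0.909500+0.889300))/(1+1405/36097) = 1719/2000 ≈ 0.859500

1 1 4757/5000
2 2 1819/2000
3 3 8893/10000
4 4 1719/2000
s(4y) = (1/(1719/2000) − 1)/(4) = 281/6876 ≈ 4.0867%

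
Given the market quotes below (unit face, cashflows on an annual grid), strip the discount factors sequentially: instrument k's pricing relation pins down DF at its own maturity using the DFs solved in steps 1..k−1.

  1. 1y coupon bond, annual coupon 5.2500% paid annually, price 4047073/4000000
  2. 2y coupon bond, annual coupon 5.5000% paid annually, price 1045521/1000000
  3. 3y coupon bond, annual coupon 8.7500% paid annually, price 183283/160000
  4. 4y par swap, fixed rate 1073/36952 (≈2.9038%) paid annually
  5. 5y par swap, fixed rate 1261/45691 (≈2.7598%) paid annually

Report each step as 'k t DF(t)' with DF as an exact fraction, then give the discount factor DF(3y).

1 1 9613/10000
2 2 9409/10000
3 3 9003/10000
4 4 8927/10000
5 5 8739/10000
DF(3y) = 9003/10000 ≈ 0.900300

step 1 [1y] bond c/1=21/400: DF=(4047073/4000000 − 21/400·(0))/(1+21/400) = 9613/10000 ≈ 0.961300
step 2 [2y] bond c/1=11/200: DF=(1045521/1000000 − 11/200·(0.961300))/(1+11/200) = 9409/10000 ≈ 0.940900
step 3 [3y] bond c/1=7/80: DF=(183283/160000 − 7/80·(0.961300+0.940900))/(1+7/80) = 9003/10000 ≈ 0.900300
step 4 [4y] swap r/1=1073/36952: DF=(1 − 1073/36952·(0.961300+0.940900+0.900300))/(1+1073/36952) = 8927/10000 ≈ 0.892700
step 5 [5y] swap r/1=1261/45691: DF=(1 − 1261/45691·(0.961300+0.940900+0.900300+0.892700))/(1+1261/45691) = 8739/10000 ≈ 0.873900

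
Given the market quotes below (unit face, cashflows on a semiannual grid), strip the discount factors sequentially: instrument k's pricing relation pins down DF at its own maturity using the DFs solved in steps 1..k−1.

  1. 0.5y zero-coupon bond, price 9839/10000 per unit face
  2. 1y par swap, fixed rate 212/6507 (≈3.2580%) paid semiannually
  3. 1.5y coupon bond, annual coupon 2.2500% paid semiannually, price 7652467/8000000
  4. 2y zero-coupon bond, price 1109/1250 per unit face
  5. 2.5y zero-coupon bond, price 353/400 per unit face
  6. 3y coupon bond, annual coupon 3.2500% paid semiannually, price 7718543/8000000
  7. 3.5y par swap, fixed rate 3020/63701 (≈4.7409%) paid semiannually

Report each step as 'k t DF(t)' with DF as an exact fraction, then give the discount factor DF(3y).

1 1/2 9839/10000
2 1 4841/5000
3 3/2 4621/5000
4 2 1109/1250
5 5/2 353/400
6 3 8751/10000
7 7/2 849/1000
DF(3y) = 8751/10000 ≈ 0.875100

step 1 [0.5y] zero: DF = P = 9839/10000 ≈ 0.983900
step 2 [1y] swap r/2=106/6507: DF=(1 − 106/6507·(0.983900))/(1+106/6507) = 4841/5000 ≈ 0.968200
step 3 [1.5y] bond c/2=9/800: DF=(7652467/8000000 − 9/800·(0.983900+0.968200))/(1+9/800) = 4621/5000 ≈ 0.924200
step 4 [2y] zero: DF = P = 1109/1250 ≈ 0.887200
step 5 [2.5y] zero: DF = P = 353/400 ≈ 0.882500
step 6 [3y] bond c/2=13/800: DF=(7718543/8000000 − 13/800·(0.983900+0.968200+0.924200+0.887200+0.882500))/(1+13/800) = 8751/10000 ≈ 0.875100
step 7 [3.5y] swap r/2=1510/63701: DF=(1 − 1510/63701·(0.983900+0.968200+0.924200+0.887200+0.882500+0.875100))/(1+1510/63701) = 849/1000 ≈ 0.849000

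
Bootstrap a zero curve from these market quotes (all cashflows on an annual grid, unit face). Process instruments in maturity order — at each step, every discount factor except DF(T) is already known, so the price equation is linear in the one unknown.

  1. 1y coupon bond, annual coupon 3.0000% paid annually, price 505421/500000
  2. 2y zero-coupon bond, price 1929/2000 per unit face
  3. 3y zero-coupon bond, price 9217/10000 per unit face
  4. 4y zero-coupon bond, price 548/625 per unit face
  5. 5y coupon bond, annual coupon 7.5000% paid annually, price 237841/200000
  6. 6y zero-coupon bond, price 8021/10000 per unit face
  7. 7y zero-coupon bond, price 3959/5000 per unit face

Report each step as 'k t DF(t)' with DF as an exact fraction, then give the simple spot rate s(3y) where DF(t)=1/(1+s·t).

step 1 [1y] bond c/1=3/100: DF=(505421/500000 − 3/100·(0))/(1+3/100) = 4907/5000 ≈ 0.981400
step 2 [2y] zero: DF = P = 1929/2000 ≈ 0.964500
step 3 [3y] zero: DF = P = 9217/10000 ≈ 0.921700
step 4 [4y] zero: DF = P = 548/625 ≈ 0.876800
step 5 [5y] bond c/1=3/40: DF=(237841/200000 − 3/40·(0.981400+0.964500+0.921700+0.876800))/(1+3/40) = 169/200 ≈ 0.845000
step 6 [6y] zero: DF = P = 8021/10000 ≈ 0.802100
step 7 [7y] zero: DF = P = 3959/5000 ≈ 0.791800

1 1 4907/5000
2 2 1929/2000
3 3 9217/10000
4 4 548/625
5 5 169/200
6 6 8021/10000
7 7 3959/5000
s(3y) = (1/(9217/10000) − 1)/(3) = 261/9217 ≈ 2.8317%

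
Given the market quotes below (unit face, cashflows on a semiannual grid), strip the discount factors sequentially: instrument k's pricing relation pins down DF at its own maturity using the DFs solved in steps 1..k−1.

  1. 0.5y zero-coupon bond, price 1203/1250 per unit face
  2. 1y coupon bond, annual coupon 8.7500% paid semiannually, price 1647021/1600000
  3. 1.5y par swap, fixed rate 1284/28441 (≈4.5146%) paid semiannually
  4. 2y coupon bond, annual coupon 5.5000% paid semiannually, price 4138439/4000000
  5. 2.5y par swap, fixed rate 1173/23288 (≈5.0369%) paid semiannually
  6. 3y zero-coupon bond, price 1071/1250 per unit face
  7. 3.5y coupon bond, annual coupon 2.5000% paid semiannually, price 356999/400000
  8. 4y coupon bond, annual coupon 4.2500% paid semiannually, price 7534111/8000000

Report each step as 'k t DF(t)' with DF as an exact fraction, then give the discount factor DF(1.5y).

1 1/2 1203/1250
2 1 9459/10000
3 3/2 4679/5000
4 2 2327/2500
5 5/2 8827/10000
6 3 1071/1250
7 7/2 4067/5000
8 4 1581/2000
DF(1.5y) = 4679/5000 ≈ 0.935800

step 1 [0.5y] zero: DF = P = 1203/1250 ≈ 0.962400
step 2 [1y] bond c/2=7/160: DF=(1647021/1600000 − 7/160·(0.962400))/(1+7/160) = 9459/10000 ≈ 0.945900
step 3 [1.5y] swap r/2=642/28441: DF=(1 − 642/28441·(0.962400+0.945900))/(1+642/28441) = 4679/5000 ≈ 0.935800
step 4 [2y] bond c/2=11/400: DF=(4138439/4000000 − 11/400·(0.962400+0.945900+0.935800))/(1+11/400) = 2327/2500 ≈ 0.930800
step 5 [2.5y] swap r/2=1173/46576: DF=(1 − 1173/46576·(0.962400+0.945900+0.935800+0.930800))/(1+1173/46576) = 8827/10000 ≈ 0.882700
step 6 [3y] zero: DF = P = 1071/1250 ≈ 0.856800
step 7 [3.5y] bond c/2=1/80: DF=(356999/400000 − 1/80·(0.962400+0.945900+0.935800+0.930800+0.882700+0.856800))/(1+1/80) = 4067/5000 ≈ 0.813400
step 8 [4y] bond c/2=17/800: DF=(7534111/8000000 − 17/800·(0.962400+0.945900+0.935800+0.930800+0.882700+0.856800+0.813400))/(1+17/800) = 1581/2000 ≈ 0.790500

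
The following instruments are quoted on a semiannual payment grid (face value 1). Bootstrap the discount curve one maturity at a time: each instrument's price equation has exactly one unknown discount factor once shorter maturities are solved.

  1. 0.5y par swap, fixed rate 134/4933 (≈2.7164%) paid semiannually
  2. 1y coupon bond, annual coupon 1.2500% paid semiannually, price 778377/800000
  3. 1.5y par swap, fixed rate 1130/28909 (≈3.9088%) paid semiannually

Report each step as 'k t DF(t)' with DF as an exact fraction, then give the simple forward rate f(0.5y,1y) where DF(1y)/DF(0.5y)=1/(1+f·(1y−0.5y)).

step 1 [0.5y] swap r/2=67/4933: DF=(1 − 67/4933·(0))/(1+67/4933) = 4933/5000 ≈ 0.986600
step 2 [1y] bond c/2=1/160: DF=(778377/800000 − 1/160·(0.986600))/(1+1/160) = 1201/1250 ≈ 0.960800
step 3 [1.5y] swap r/2=565/28909: DF=(1 − 565/28909·(0.986600+0.960800))/(1+565/28909) = 1887/2000 ≈ 0.943500

1 1/2 4933/5000
2 1 1201/1250
3 3/2 1887/2000
f(0.5y,1y) = ((4933/5000)/(1201/1250) − 1)/(1/2) = 129/2402 ≈ 5.3705%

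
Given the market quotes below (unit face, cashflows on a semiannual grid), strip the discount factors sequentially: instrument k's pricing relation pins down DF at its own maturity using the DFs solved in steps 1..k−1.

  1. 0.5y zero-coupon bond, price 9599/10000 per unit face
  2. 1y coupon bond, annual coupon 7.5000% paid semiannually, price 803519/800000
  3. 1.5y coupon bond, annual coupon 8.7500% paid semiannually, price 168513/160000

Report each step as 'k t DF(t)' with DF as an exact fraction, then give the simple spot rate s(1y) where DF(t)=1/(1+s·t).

1 1/2 9599/10000
2 1 4667/5000
3 3/2 9297/10000
s(1y) = (1/(4667/5000) − 1)/(1) = 333/4667 ≈ 7.1352%

step 1 [0.5y] zero: DF = P = 9599/10000 ≈ 0.959900
step 2 [1y] bond c/2=3/80: DF=(803519/800000 − 3/80·(0.959900))/(1+3/80) = 4667/5000 ≈ 0.933400
step 3 [1.5y] bond c/2=7/160: DF=(168513/160000 − 7/160·(0.959900+0.933400))/(1+7/160) = 9297/10000 ≈ 0.929700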